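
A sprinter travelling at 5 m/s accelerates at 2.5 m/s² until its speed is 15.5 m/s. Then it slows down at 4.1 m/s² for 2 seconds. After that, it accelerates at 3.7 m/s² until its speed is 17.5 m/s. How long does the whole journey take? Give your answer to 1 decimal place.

9.0 s

Phase 1 (accelerating): v₀ = 5.00 m/s, a = 2.5 m/s².
v = v₀ + at → t = (15.5 − 5.00) / 2.5 = 4.20 s
v² = v₀² + 2aΔx → Δx = (15.5² − 5.00²)/(2·2.5) = 43.0 m

Phase 2 (decelerating): v₀ = 15.5 m/s, a = -4.1 m/s².
v = v₀ + at = 15.5 + (-4.1)(2) = 7.30 m/s
Δx = v₀t + ½at² = 15.5·2 + 0.5·-4.1·2² = 22.8 m

Phase 3 (accelerating): v₀ = 7.30 m/s, a = 3.7 m/s².
v = v₀ + at → t = (17.5 − 7.30) / 3.7 = 2.76 s
v² = v₀² + 2aΔx → Δx = (17.5² − 7.30²)/(2·3.7) = 34.2 m
Total time = 4.20 + 2.00 + 2.76 = 8.96 s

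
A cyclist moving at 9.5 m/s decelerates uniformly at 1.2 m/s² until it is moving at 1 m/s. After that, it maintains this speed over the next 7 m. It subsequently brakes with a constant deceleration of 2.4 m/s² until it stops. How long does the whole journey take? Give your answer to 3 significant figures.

Phase 1 (decelerating): v₀ = 9.50 m/s, a = -1.2 m/s².
v = v₀ + at → t = (1 − 9.50) / -1.2 = 7.08 s
v² = v₀² + 2aΔx → Δx = (1² − 9.50²)/(2·-1.2) = 37.2 m

Phase 2 (constant speed): v₀ = 1.00 m/s, a = 0 m/s².
Constant speed: t = d/v = 7/1.00 = 7.00 s

Phase 3 (decelerating): v₀ = 1.00 m/s, a = -2.4 m/s².
v = v₀ + at → t = (0 − 1.00) / -2.4 = 0.417 s
v² = v₀² + 2aΔx → Δx = (0² − 1.00²)/(2·-2.4) = 0.208 m
Total time = 7.08 + 7.00 + 0.417 = 14.5 s

14.5 s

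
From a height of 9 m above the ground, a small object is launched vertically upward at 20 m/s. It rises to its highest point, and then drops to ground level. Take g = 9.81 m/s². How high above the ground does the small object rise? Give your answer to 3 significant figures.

Phase 1 (rising): v₀ = 20.0 m/s, a = -9.81 m/s².
v = v₀ + at → t = (0 − 20.0) / -9.81 = 2.04 s
v² = v₀² + 2aΔx → Δx = (0² − 20.0²)/(2·-9.81) = 20.4 m
Maximum height = 9 + 20.4 = 29.4 m

29.4 m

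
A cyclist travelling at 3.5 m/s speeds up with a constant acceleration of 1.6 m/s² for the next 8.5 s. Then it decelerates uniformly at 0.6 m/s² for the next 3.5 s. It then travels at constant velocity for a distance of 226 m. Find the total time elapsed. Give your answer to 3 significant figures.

Phase 1 (accelerating): v₀ = 3.50 m/s, a = 1.6 m/s².
v = v₀ + at = 3.50 + (1.6)(8.5) = 17.1 m/s
Δx = v₀t + ½at² = 3.50·8.5 + 0.5·1.6·8.5² = 87.6 m

Phase 2 (decelerating): v₀ = 17.1 m/s, a = -0.6 m/s².
v = v₀ + at = 17.1 + (-0.6)(3.5) = 15.0 m/s
Δx = v₀t + ½at² = 17.1·3.5 + 0.5·-0.6·3.5² = 56.2 m

Phase 3 (constant speed): v₀ = 15.0 m/s, a = 0 m/s².
Constant speed: t = d/v = 226/15.0 = 15.1 s
Total time = 8.50 + 3.50 + 15.1 = 27.1 s

27.1 s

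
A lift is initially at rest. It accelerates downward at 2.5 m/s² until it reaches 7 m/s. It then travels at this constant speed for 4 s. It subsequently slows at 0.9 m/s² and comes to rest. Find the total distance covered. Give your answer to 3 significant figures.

65.0 m

Phase 1 (accelerating): v₀ = 0 m/s, a = 2.5 m/s².
v = v₀ + at → t = (7 − 0) / 2.5 = 2.80 s
v² = v₀² + 2aΔx → Δx = (7² − 0²)/(2·2.5) = 9.80 m

Phase 2 (constant speed): v₀ = 7.00 m/s, a = 0 m/s².
v = v₀ + at = 7.00 + (0)(4) = 7.00 m/s
Δx = v₀t + ½at² = 7.00·4 + 0.5·0·4² = 28.0 m

Phase 3 (decelerating): v₀ = 7.00 m/s, a = -0.9 m/s².
v = v₀ + at → t = (0 − 7.00) / -0.9 = 7.78 s
v² = v₀² + 2aΔx → Δx = (0² − 7.00²)/(2·-0.9) = 27.2 m
Total distance = 9.80 + 28.0 + 27.2 = 65.0 m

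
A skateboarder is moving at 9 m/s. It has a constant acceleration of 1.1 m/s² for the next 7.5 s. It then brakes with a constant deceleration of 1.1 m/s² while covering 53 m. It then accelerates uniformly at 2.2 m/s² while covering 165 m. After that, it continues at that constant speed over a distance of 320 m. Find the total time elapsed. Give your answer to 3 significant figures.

Phase 1 (accelerating): v₀ = 9.00 m/s, a = 1.1 m/s².
v = v₀ + at = 9.00 + (1.1)(7.5) = 17.2 m/s
Δx = v₀t + ½at² = 9.00·7.5 + 0.5·1.1·7.5² = 98.4 m

Phase 2 (decelerating): v₀ = 17.2 m/s, a = -1.1 m/s².
v² = v₀² + 2aΔx = 17.2² + 2·-1.1·53 = 181 → v = 13.5 m/s
t = (v − v₀)/a = (13.5 − 17.2)/-1.1 = 3.45 s

Phase 3 (accelerating): v₀ = 13.5 m/s, a = 2.2 m/s².
v² = v₀² + 2aΔx = 13.5² + 2·2.2·165 = 907 → v = 30.1 m/s
t = (v − v₀)/a = (30.1 − 13.5)/2.2 = 7.57 s

Phase 4 (constant speed): v₀ = 30.1 m/s, a = 0 m/s².
Constant speed: t = d/v = 320/30.1 = 10.6 s
Total time = 7.50 + 3.45 + 7.57 + 10.6 = 29.2 s

29.2 s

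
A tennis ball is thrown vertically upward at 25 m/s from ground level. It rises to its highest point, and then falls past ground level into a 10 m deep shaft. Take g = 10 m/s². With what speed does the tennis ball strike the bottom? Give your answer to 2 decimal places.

Phase 1 (rising): v₀ = 25.0 m/s, a = -10 m/s².
v = v₀ + at → t = (0 − 25.0) / -10 = 2.50 s
v² = v₀² + 2aΔx → Δx = (0² − 25.0²)/(2·-10) = 31.2 m

Phase 2 (falling): v₀ = 0 m/s, a = -10 m/s².
Falls 41.2 m from rest: t = √(2·41.2/10) = 2.87 s; v = g·t = 28.7 m/s.
Final speed = 28.7 m/s

28.72 m/s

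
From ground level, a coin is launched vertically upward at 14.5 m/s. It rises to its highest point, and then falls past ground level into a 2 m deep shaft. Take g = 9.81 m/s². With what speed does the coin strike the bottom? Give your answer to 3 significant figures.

Phase 1 (rising): v₀ = 14.5 m/s, a = -9.81 m/s².
v = v₀ + at → t = (0 − 14.5) / -9.81 = 1.48 s
v² = v₀² + 2aΔx → Δx = (0² − 14.5²)/(2·-9.81) = 10.7 m

Phase 2 (falling): v₀ = 0 m/s, a = -9.81 m/s².
Falls 12.7 m from rest: t = √(2·12.7/9.81) = 1.61 s; v = g·t = 15.8 m/s.
Final speed = 15.8 m/s

15.8 m/s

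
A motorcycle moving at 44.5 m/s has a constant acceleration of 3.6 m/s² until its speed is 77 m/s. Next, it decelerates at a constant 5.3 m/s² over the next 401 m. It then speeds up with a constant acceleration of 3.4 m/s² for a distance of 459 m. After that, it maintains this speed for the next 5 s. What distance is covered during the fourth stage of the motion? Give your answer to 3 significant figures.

346 m

Phase 1 (accelerating): v₀ = 44.5 m/s, a = 3.6 m/s².
v = v₀ + at → t = (77 − 44.5) / 3.6 = 9.03 s
v² = v₀² + 2aΔx → Δx = (77² − 44.5²)/(2·3.6) = 548 m

Phase 2 (decelerating): v₀ = 77.0 m/s, a = -5.3 m/s².
v² = v₀² + 2aΔx = 77.0² + 2·-5.3·401 = 1680 → v = 41.0 m/s
t = (v − v₀)/a = (41.0 − 77.0)/-5.3 = 6.80 s

Phase 3 (accelerating): v₀ = 41.0 m/s, a = 3.4 m/s².
v² = v₀² + 2aΔx = 41.0² + 2·3.4·459 = 4800 → v = 69.3 m/s
t = (v − v₀)/a = (69.3 − 41.0)/3.4 = 8.33 s

Phase 4 (constant speed): v₀ = 69.3 m/s, a = 0 m/s².
v = v₀ + at = 69.3 + (0)(5) = 69.3 m/s
Δx = v₀t + ½at² = 69.3·5 + 0.5·0·5² = 346 m
Distance in phase 4 = 346 m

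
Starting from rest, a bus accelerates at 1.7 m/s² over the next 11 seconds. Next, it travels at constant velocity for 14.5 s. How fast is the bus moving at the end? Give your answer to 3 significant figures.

Phase 1 (accelerating): v₀ = 0 m/s, a = 1.7 m/s².
v = v₀ + at = 0 + (1.7)(11) = 18.7 m/s
Δx = v₀t + ½at² = 0·11 + 0.5·1.7·11² = 103 m

Phase 2 (constant speed): v₀ = 18.7 m/s, a = 0 m/s².
v = v₀ + at = 18.7 + (0)(14.5) = 18.7 m/s
Δx = v₀t + ½at² = 18.7·14.5 + 0.5·0·14.5² = 271 m
Final speed = 18.7 m/s

18.7 m/s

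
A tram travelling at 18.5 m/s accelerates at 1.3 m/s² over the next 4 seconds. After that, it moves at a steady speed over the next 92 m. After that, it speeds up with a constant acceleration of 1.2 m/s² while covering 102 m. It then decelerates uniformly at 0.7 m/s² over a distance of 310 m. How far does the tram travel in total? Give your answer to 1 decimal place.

Phase 1 (accelerating): v₀ = 18.5 m/s, a = 1.3 m/s².
v = v₀ + at = 18.5 + (1.3)(4) = 23.7 m/s
Δx = v₀t + ½at² = 18.5·4 + 0.5·1.3·4² = 84.4 m

Phase 2 (constant speed): v₀ = 23.7 m/s, a = 0 m/s².
Constant speed: t = d/v = 92/23.7 = 3.88 s

Phase 3 (accelerating): v₀ = 23.7 m/s, a = 1.2 m/s².
v² = v₀² + 2aΔx = 23.7² + 2·1.2·102 = 806 → v = 28.4 m/s
t = (v − v₀)/a = (28.4 − 23.7)/1.2 = 3.92 s

Phase 4 (decelerating): v₀ = 28.4 m/s, a = -0.7 m/s².
v² = v₀² + 2aΔx = 28.4² + 2·-0.7·310 = 372 → v = 19.3 m/s
t = (v − v₀)/a = (19.3 − 28.4)/-0.7 = 13.0 s
Total distance = 84.4 + 92.0 + 102 + 310 = 588 m

588.4 m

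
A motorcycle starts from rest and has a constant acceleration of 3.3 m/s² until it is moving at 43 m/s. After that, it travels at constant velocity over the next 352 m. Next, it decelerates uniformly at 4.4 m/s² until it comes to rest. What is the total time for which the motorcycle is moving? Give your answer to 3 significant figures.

Phase 1 (accelerating): v₀ = 0 m/s, a = 3.3 m/s².
v = v₀ + at → t = (43 − 0) / 3.3 = 13.0 s
v² = v₀² + 2aΔx → Δx = (43² − 0²)/(2·3.3) = 280 m

Phase 2 (constant speed): v₀ = 43.0 m/s, a = 0 m/s².
Constant speed: t = d/v = 352/43.0 = 8.19 s

Phase 3 (decelerating): v₀ = 43.0 m/s, a = -4.4 m/s².
v = v₀ + at → t = (0 − 43.0) / -4.4 = 9.77 s
v² = v₀² + 2aΔx → Δx = (0² − 43.0²)/(2·-4.4) = 210 m
Total time = 13.0 + 8.19 + 9.77 = 31.0 s

31.0 s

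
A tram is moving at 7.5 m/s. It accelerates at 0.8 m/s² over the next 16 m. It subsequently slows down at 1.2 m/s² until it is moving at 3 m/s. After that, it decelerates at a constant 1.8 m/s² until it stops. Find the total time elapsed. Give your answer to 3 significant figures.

8.64 s

Phase 1 (accelerating): v₀ = 7.50 m/s, a = 0.8 m/s².
v² = v₀² + 2aΔx = 7.50² + 2·0.8·16 = 81.8 → v = 9.05 m/s
t = (v − v₀)/a = (9.05 − 7.50)/0.8 = 1.93 s

Phase 2 (decelerating): v₀ = 9.05 m/s, a = -1.2 m/s².
v = v₀ + at → t = (3 − 9.05) / -1.2 = 5.04 s
v² = v₀² + 2aΔx → Δx = (3² − 9.05²)/(2·-1.2) = 30.4 m

Phase 3 (decelerating): v₀ = 3.00 m/s, a = -1.8 m/s².
v = v₀ + at → t = (0 − 3.00) / -1.8 = 1.67 s
v² = v₀² + 2aΔx → Δx = (0² − 3.00²)/(2·-1.8) = 2.50 m
Total time = 1.93 + 5.04 + 1.67 = 8.64 s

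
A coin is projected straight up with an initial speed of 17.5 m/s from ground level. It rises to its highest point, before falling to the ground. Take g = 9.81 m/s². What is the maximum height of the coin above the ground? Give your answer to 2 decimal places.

Phase 1 (rising): v₀ = 17.5 m/s, a = -9.81 m/s².
v = v₀ + at → t = (0 − 17.5) / -9.81 = 1.78 s
v² = v₀² + 2aΔx → Δx = (0² − 17.5²)/(2·-9.81) = 15.6 m
Maximum height = 15.6 m

15.61 m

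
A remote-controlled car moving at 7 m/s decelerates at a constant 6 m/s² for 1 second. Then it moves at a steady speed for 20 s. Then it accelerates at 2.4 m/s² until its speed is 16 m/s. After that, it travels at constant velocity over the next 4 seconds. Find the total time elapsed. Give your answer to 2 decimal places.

Phase 1 (decelerating): v₀ = 7.00 m/s, a = -6 m/s².
v = v₀ + at = 7.00 + (-6)(1) = 1.00 m/s
Δx = v₀t + ½at² = 7.00·1 + 0.5·-6·1² = 4.00 m

Phase 2 (constant speed): v₀ = 1.00 m/s, a = 0 m/s².
v = v₀ + at = 1.00 + (0)(20) = 1.00 m/s
Δx = v₀t + ½at² = 1.00·20 + 0.5·0·20² = 20.0 m

Phase 3 (accelerating): v₀ = 1.00 m/s, a = 2.4 m/s².
v = v₀ + at → t = (16 − 1.00) / 2.4 = 6.25 s
v² = v₀² + 2aΔx → Δx = (16² − 1.00²)/(2·2.4) = 53.1 m

Phase 4 (constant speed): v₀ = 16.0 m/s, a = 0 m/s².
v = v₀ + at = 16.0 + (0)(4) = 16.0 m/s
Δx = v₀t + ½at² = 16.0·4 + 0.5·0·4² = 64.0 m
Total time = 1.00 + 20.0 + 6.25 + 4.00 = 31.2 s

31.25 s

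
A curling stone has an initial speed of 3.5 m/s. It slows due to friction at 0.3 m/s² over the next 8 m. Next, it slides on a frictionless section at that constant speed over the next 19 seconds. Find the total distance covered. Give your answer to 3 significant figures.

59.9 m

Phase 1 (decelerating): v₀ = 3.50 m/s, a = -0.3 m/s².
v² = v₀² + 2aΔx = 3.50² + 2·-0.3·8 = 7.45 → v = 2.73 m/s
t = (v − v₀)/a = (2.73 − 3.50)/-0.3 = 2.57 s

Phase 2 (constant speed): v₀ = 2.73 m/s, a = 0 m/s².
v = v₀ + at = 2.73 + (0)(19) = 2.73 m/s
Δx = v₀t + ½at² = 2.73·19 + 0.5·0·19² = 51.9 m
Total distance = 8.00 + 51.9 = 59.9 m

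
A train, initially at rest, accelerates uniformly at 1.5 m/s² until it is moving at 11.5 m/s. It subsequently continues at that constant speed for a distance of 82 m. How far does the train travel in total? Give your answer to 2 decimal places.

Phase 1 (accelerating): v₀ = 0 m/s, a = 1.5 m/s².
v = v₀ + at → t = (11.5 − 0) / 1.5 = 7.67 s
v² = v₀² + 2aΔx → Δx = (11.5² − 0²)/(2·1.5) = 44.1 m

Phase 2 (constant speed): v₀ = 11.5 m/s, a = 0 m/s².
Constant speed: t = d/v = 82/11.5 = 7.13 s
Total distance = 44.1 + 82.0 = 126 m

126.08 m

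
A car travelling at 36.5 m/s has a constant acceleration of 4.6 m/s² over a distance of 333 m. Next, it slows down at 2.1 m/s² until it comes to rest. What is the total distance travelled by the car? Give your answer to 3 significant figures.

Phase 1 (accelerating): v₀ = 36.5 m/s, a = 4.6 m/s².
v² = v₀² + 2aΔx = 36.5² + 2·4.6·333 = 4400 → v = 66.3 m/s
t = (v − v₀)/a = (66.3 − 36.5)/4.6 = 6.48 s

Phase 2 (decelerating): v₀ = 66.3 m/s, a = -2.1 m/s².
v = v₀ + at → t = (0 − 66.3) / -2.1 = 31.6 s
v² = v₀² + 2aΔx → Δx = (0² − 66.3²)/(2·-2.1) = 1050 m
Total distance = 333 + 1050 = 1380 m

1380 m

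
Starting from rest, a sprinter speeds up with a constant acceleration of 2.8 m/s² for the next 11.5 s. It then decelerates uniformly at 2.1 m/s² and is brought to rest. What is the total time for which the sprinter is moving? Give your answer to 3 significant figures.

Phase 1 (accelerating): v₀ = 0 m/s, a = 2.8 m/s².
v = v₀ + at = 0 + (2.8)(11.5) = 32.2 m/s
Δx = v₀t + ½at² = 0·11.5 + 0.5·2.8·11.5² = 185 m

Phase 2 (decelerating): v₀ = 32.2 m/s, a = -2.1 m/s².
v = v₀ + at → t = (0 − 32.2) / -2.1 = 15.3 s
v² = v₀² + 2aΔx → Δx = (0² − 32.2²)/(2·-2.1) = 247 m
Total time = 11.5 + 15.3 = 26.8 s

26.8 s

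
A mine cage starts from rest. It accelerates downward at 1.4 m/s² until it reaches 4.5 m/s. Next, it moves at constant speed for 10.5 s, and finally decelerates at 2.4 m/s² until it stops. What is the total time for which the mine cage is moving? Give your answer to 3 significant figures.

Phase 1 (accelerating): v₀ = 0 m/s, a = 1.4 m/s².
v = v₀ + at → t = (4.5 − 0) / 1.4 = 3.21 s
v² = v₀² + 2aΔx → Δx = (4.5² − 0²)/(2·1.4) = 7.23 m

Phase 2 (constant speed): v₀ = 4.50 m/s, a = 0 m/s².
v = v₀ + at = 4.50 + (0)(10.5) = 4.50 m/s
Δx = v₀t + ½at² = 4.50·10.5 + 0.5·0·10.5² = 47.2 m

Phase 3 (decelerating): v₀ = 4.50 m/s, a = -2.4 m/s².
v = v₀ + at → t = (0 − 4.50) / -2.4 = 1.88 s
v² = v₀² + 2aΔx → Δx = (0² − 4.50²)/(2·-2.4) = 4.22 m
Total time = 3.21 + 10.5 + 1.88 = 15.6 s

15.6 s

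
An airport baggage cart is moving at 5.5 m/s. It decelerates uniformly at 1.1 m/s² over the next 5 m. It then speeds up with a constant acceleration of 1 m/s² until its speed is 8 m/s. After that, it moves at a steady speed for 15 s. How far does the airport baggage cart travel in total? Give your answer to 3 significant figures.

147 m

Phase 1 (decelerating): v₀ = 5.50 m/s, a = -1.1 m/s².
v² = v₀² + 2aΔx = 5.50² + 2·-1.1·5 = 19.2 → v = 4.39 m/s
t = (v − v₀)/a = (4.39 − 5.50)/-1.1 = 1.01 s

Phase 2 (accelerating): v₀ = 4.39 m/s, a = 1 m/s².
v = v₀ + at → t = (8 − 4.39) / 1 = 3.61 s
v² = v₀² + 2aΔx → Δx = (8² − 4.39²)/(2·1) = 22.4 m

Phase 3 (constant speed): v₀ = 8.00 m/s, a = 0 m/s².
v = v₀ + at = 8.00 + (0)(15) = 8.00 m/s
Δx = v₀t + ½at² = 8.00·15 + 0.5·0·15² = 120 m
Total distance = 5.00 + 22.4 + 120 = 147 m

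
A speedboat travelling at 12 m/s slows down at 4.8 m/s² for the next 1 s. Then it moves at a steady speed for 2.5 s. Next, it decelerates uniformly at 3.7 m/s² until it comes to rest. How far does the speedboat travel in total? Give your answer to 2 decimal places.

Phase 1 (decelerating): v₀ = 12.0 m/s, a = -4.8 m/s².
v = v₀ + at = 12.0 + (-4.8)(1) = 7.20 m/s
Δx = v₀t + ½at² = 12.0·1 + 0.5·-4.8·1² = 9.60 m

Phase 2 (constant speed): v₀ = 7.20 m/s, a = 0 m/s².
v = v₀ + at = 7.20 + (0)(2.5) = 7.20 m/s
Δx = v₀t + ½at² = 7.20·2.5 + 0.5·0·2.5² = 18.0 m

Phase 3 (decelerating): v₀ = 7.20 m/s, a = -3.7 m/s².
v = v₀ + at → t = (0 − 7.20) / -3.7 = 1.95 s
v² = v₀² + 2aΔx → Δx = (0² − 7.20²)/(2·-3.7) = 7.01 m
Total distance = 9.60 + 18.0 + 7.01 = 34.6 m

34.61 m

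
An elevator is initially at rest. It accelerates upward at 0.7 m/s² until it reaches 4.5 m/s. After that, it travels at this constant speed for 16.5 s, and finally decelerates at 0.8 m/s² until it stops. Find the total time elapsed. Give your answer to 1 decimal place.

28.6 s

Phase 1 (accelerating): v₀ = 0 m/s, a = 0.7 m/s².
v = v₀ + at → t = (4.5 − 0) / 0.7 = 6.43 s
v² = v₀² + 2aΔx → Δx = (4.5² − 0²)/(2·0.7) = 14.5 m

Phase 2 (constant speed): v₀ = 4.50 m/s, a = 0 m/s².
v = v₀ + at = 4.50 + (0)(16.5) = 4.50 m/s
Δx = v₀t + ½at² = 4.50·16.5 + 0.5·0·16.5² = 74.2 m

Phase 3 (decelerating): v₀ = 4.50 m/s, a = -0.8 m/s².
v = v₀ + at → t = (0 − 4.50) / -0.8 = 5.62 s
v² = v₀² + 2aΔx → Δx = (0² − 4.50²)/(2·-0.8) = 12.7 m
Total time = 6.43 + 16.5 + 5.62 = 28.6 s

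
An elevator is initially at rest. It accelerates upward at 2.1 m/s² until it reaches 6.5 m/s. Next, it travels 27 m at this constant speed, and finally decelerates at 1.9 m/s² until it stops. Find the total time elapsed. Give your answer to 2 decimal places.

10.67 s

Phase 1 (accelerating): v₀ = 0 m/s, a = 2.1 m/s².
v = v₀ + at → t = (6.5 − 0) / 2.1 = 3.10 s
v² = v₀² + 2aΔx → Δx = (6.5² − 0²)/(2·2.1) = 10.1 m

Phase 2 (constant speed): v₀ = 6.50 m/s, a = 0 m/s².
Constant speed: t = d/v = 27/6.50 = 4.15 s

Phase 3 (decelerating): v₀ = 6.50 m/s, a = -1.9 m/s².
v = v₀ + at → t = (0 − 6.50) / -1.9 = 3.42 s
v² = v₀² + 2aΔx → Δx = (0² − 6.50²)/(2·-1.9) = 11.1 m
Total time = 3.10 + 4.15 + 3.42 = 10.7 s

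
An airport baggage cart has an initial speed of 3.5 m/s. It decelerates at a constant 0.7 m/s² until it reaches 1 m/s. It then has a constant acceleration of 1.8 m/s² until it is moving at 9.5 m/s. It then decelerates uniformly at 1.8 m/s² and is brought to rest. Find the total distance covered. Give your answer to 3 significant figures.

57.9 m

Phase 1 (decelerating): v₀ = 3.50 m/s, a = -0.7 m/s².
v = v₀ + at → t = (1 − 3.50) / -0.7 = 3.57 s
v² = v₀² + 2aΔx → Δx = (1² − 3.50²)/(2·-0.7) = 8.04 m

Phase 2 (accelerating): v₀ = 1.00 m/s, a = 1.8 m/s².
v = v₀ + at → t = (9.5 − 1.00) / 1.8 = 4.72 s
v² = v₀² + 2aΔx → Δx = (9.5² − 1.00²)/(2·1.8) = 24.8 m

Phase 3 (decelerating): v₀ = 9.50 m/s, a = -1.8 m/s².
v = v₀ + at → t = (0 − 9.50) / -1.8 = 5.28 s
v² = v₀² + 2aΔx → Δx = (0² − 9.50²)/(2·-1.8) = 25.1 m
Total distance = 8.04 + 24.8 + 25.1 = 57.9 m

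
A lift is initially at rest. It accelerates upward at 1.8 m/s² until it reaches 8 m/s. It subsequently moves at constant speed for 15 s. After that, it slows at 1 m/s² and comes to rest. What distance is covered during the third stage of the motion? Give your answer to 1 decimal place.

32.0 m

Phase 1 (accelerating): v₀ = 0 m/s, a = 1.8 m/s².
v = v₀ + at → t = (8 − 0) / 1.8 = 4.44 s
v² = v₀² + 2aΔx → Δx = (8² − 0²)/(2·1.8) = 17.8 m

Phase 2 (constant speed): v₀ = 8.00 m/s, a = 0 m/s².
v = v₀ + at = 8.00 + (0)(15) = 8.00 m/s
Δx = v₀t + ½at² = 8.00·15 + 0.5·0·15² = 120 m

Phase 3 (decelerating): v₀ = 8.00 m/s, a = -1 m/s².
v = v₀ + at → t = (0 − 8.00) / -1 = 8.00 s
v² = v₀² + 2aΔx → Δx = (0² − 8.00²)/(2·-1) = 32.0 m
Distance in phase 3 = 32.0 m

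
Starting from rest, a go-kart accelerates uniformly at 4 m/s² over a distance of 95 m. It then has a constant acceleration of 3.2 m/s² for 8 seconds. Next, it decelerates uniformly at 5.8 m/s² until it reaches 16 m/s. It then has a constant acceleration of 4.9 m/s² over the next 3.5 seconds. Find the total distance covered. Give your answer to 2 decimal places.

Phase 1 (accelerating): v₀ = 0 m/s, a = 4 m/s².
v² = v₀² + 2aΔx = 0² + 2·4·95 = 760 → v = 27.6 m/s
t = (v − v₀)/a = (27.6 − 0)/4 = 6.89 s

Phase 2 (accelerating): v₀ = 27.6 m/s, a = 3.2 m/s².
v = v₀ + at = 27.6 + (3.2)(8) = 53.2 m/s
Δx = v₀t + ½at² = 27.6·8 + 0.5·3.2·8² = 323 m

Phase 3 (decelerating): v₀ = 53.2 m/s, a = -5.8 m/s².
v = v₀ + at → t = (16 − 53.2) / -5.8 = 6.41 s
v² = v₀² + 2aΔx → Δx = (16² − 53.2²)/(2·-5.8) = 222 m

Phase 4 (accelerating): v₀ = 16.0 m/s, a = 4.9 m/s².
v = v₀ + at = 16.0 + (4.9)(3.5) = 33.2 m/s
Δx = v₀t + ½at² = 16.0·3.5 + 0.5·4.9·3.5² = 86.0 m
Total distance = 95.0 + 323 + 222 + 86.0 = 726 m

725.58 m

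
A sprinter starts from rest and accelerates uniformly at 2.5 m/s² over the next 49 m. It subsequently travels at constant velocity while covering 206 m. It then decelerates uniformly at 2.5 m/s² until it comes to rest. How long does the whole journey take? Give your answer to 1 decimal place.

Phase 1 (accelerating): v₀ = 0 m/s, a = 2.5 m/s².
v² = v₀² + 2aΔx = 0² + 2·2.5·49 = 245 → v = 15.7 m/s
t = (v − v₀)/a = (15.7 − 0)/2.5 = 6.26 s

Phase 2 (constant speed): v₀ = 15.7 m/s, a = 0 m/s².
Constant speed: t = d/v = 206/15.7 = 13.2 s

Phase 3 (decelerating): v₀ = 15.7 m/s, a = -2.5 m/s².
v = v₀ + at → t = (0 − 15.7) / -2.5 = 6.26 s
v² = v₀² + 2aΔx → Δx = (0² − 15.7²)/(2·-2.5) = 49.0 m
Total time = 6.26 + 13.2 + 6.26 = 25.7 s

25.7 s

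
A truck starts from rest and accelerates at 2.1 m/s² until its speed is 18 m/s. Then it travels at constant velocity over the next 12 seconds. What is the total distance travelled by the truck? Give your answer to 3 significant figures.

Phase 1 (accelerating): v₀ = 0 m/s, a = 2.1 m/s².
v = v₀ + at → t = (18 − 0) / 2.1 = 8.57 s
v² = v₀² + 2aΔx → Δx = (18² − 0²)/(2·2.1) = 77.1 m

Phase 2 (constant speed): v₀ = 18.0 m/s, a = 0 m/s².
v = v₀ + at = 18.0 + (0)(12) = 18.0 m/s
Δx = v₀t + ½at² = 18.0·12 + 0.5·0·12² = 216 m
Total distance = 77.1 + 216 = 293 m

293 m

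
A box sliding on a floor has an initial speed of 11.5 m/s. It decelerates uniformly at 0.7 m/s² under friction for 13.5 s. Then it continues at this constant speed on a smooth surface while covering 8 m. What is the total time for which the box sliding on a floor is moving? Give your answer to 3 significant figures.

Phase 1 (decelerating): v₀ = 11.5 m/s, a = -0.7 m/s².
v = v₀ + at = 11.5 + (-0.7)(13.5) = 2.05 m/s
Δx = v₀t + ½at² = 11.5·13.5 + 0.5·-0.7·13.5² = 91.5 m

Phase 2 (constant speed): v₀ = 2.05 m/s, a = 0 m/s².
Constant speed: t = d/v = 8/2.05 = 3.90 s
Total time = 13.5 + 3.90 = 17.4 s

17.4 s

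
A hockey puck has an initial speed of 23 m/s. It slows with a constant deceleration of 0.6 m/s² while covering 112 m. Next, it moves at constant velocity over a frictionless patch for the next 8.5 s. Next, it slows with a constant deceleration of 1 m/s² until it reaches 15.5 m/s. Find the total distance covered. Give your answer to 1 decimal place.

Phase 1 (decelerating): v₀ = 23.0 m/s, a = -0.6 m/s².
v² = v₀² + 2aΔx = 23.0² + 2·-0.6·112 = 395 → v = 19.9 m/s
t = (v − v₀)/a = (19.9 − 23.0)/-0.6 = 5.23 s

Phase 2 (constant speed): v₀ = 19.9 m/s, a = 0 m/s².
v = v₀ + at = 19.9 + (0)(8.5) = 19.9 m/s
Δx = v₀t + ½at² = 19.9·8.5 + 0.5·0·8.5² = 169 m

Phase 3 (decelerating): v₀ = 19.9 m/s, a = -1 m/s².
v = v₀ + at → t = (15.5 − 19.9) / -1 = 4.36 s
v² = v₀² + 2aΔx → Δx = (15.5² − 19.9²)/(2·-1) = 77.2 m
Total distance = 112 + 169 + 77.2 = 358 m

358.0 m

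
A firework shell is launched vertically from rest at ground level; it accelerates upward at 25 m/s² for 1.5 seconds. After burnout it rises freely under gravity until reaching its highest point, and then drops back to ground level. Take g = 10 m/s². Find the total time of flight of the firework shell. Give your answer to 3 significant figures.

Phase 1 (powered ascent): v₀ = 0 m/s, a = 25 m/s².
v = v₀ + at = 0 + (25)(1.5) = 37.5 m/s
Δx = v₀t + ½at² = 0·1.5 + 0.5·25·1.5² = 28.1 m

Phase 2 (coasting upward): v₀ = 37.5 m/s, a = -10 m/s².
v = v₀ + at → t = (0 − 37.5) / -10 = 3.75 s
v² = v₀² + 2aΔx → Δx = (0² − 37.5²)/(2·-10) = 70.3 m

Phase 3 (free fall): v₀ = 0 m/s, a = -10 m/s².
Falls 98.4 m from rest: t = √(2·98.4/10) = 4.44 s; v = g·t = 44.4 m/s.
Total time = 1.50 + 3.75 + 4.44 = 9.69 s

9.69 s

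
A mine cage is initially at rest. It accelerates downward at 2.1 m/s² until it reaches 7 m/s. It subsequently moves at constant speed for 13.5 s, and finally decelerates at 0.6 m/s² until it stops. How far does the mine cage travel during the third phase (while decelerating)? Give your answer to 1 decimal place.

40.8 m

Phase 1 (accelerating): v₀ = 0 m/s, a = 2.1 m/s².
v = v₀ + at → t = (7 − 0) / 2.1 = 3.33 s
v² = v₀² + 2aΔx → Δx = (7² − 0²)/(2·2.1) = 11.7 m

Phase 2 (constant speed): v₀ = 7.00 m/s, a = 0 m/s².
v = v₀ + at = 7.00 + (0)(13.5) = 7.00 m/s
Δx = v₀t + ½at² = 7.00·13.5 + 0.5·0·13.5² = 94.5 m

Phase 3 (decelerating): v₀ = 7.00 m/s, a = -0.6 m/s².
v = v₀ + at → t = (0 − 7.00) / -0.6 = 11.7 s
v² = v₀² + 2aΔx → Δx = (0² − 7.00²)/(2·-0.6) = 40.8 m
Distance in phase 3 = 40.8 m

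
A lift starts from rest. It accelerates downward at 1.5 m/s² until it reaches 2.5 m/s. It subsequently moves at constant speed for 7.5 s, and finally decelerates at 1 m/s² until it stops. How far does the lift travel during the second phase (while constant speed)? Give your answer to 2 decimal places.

Phase 1 (accelerating): v₀ = 0 m/s, a = 1.5 m/s².
v = v₀ + at → t = (2.5 − 0) / 1.5 = 1.67 s
v² = v₀² + 2aΔx → Δx = (2.5² − 0²)/(2·1.5) = 2.08 m

Phase 2 (constant speed): v₀ = 2.50 m/s, a = 0 m/s².
v = v₀ + at = 2.50 + (0)(7.5) = 2.50 m/s
Δx = v₀t + ½at² = 2.50·7.5 + 0.5·0·7.5² = 18.8 m
Distance in phase 2 = 18.8 m

18.75 m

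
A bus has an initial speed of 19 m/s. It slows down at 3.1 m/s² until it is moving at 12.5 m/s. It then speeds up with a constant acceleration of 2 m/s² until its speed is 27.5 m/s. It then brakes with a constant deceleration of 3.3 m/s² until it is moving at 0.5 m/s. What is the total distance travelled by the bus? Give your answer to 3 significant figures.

Phase 1 (decelerating): v₀ = 19.0 m/s, a = -3.1 m/s².
v = v₀ + at → t = (12.5 − 19.0) / -3.1 = 2.10 s
v² = v₀² + 2aΔx → Δx = (12.5² − 19.0²)/(2·-3.1) = 33.0 m

Phase 2 (accelerating): v₀ = 12.5 m/s, a = 2 m/s².
v = v₀ + at → t = (27.5 − 12.5) / 2 = 7.50 s
v² = v₀² + 2aΔx → Δx = (27.5² − 12.5²)/(2·2) = 150 m

Phase 3 (decelerating): v₀ = 27.5 m/s, a = -3.3 m/s².
v = v₀ + at → t = (0.5 − 27.5) / -3.3 = 8.18 s
v² = v₀² + 2aΔx → Δx = (0.5² − 27.5²)/(2·-3.3) = 115 m
Total distance = 33.0 + 150 + 115 = 298 m

298 m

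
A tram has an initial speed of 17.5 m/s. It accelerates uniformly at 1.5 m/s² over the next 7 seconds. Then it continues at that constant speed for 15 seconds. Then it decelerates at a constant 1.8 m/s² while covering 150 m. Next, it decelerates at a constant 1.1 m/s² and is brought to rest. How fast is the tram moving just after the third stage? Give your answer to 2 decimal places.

15.62 m/s

Phase 1 (accelerating): v₀ = 17.5 m/s, a = 1.5 m/s².
v = v₀ + at = 17.5 + (1.5)(7) = 28.0 m/s
Δx = v₀t + ½at² = 17.5·7 + 0.5·1.5·7² = 159 m

Phase 2 (constant speed): v₀ = 28.0 m/s, a = 0 m/s².
v = v₀ + at = 28.0 + (0)(15) = 28.0 m/s
Δx = v₀t + ½at² = 28.0·15 + 0.5·0·15² = 420 m

Phase 3 (decelerating): v₀ = 28.0 m/s, a = -1.8 m/s².
v² = v₀² + 2aΔx = 28.0² + 2·-1.8·150 = 244 → v = 15.6 m/s
t = (v − v₀)/a = (15.6 − 28.0)/-1.8 = 6.88 s
Speed at end of phase 3 = 15.6 m/s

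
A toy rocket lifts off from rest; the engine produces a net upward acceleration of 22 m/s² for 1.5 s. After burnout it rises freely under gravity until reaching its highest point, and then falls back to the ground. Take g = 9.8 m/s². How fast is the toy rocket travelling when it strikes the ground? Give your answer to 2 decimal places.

Phase 1 (powered ascent): v₀ = 0 m/s, a = 22 m/s².
v = v₀ + at = 0 + (22)(1.5) = 33.0 m/s
Δx = v₀t + ½at² = 0·1.5 + 0.5·22·1.5² = 24.8 m

Phase 2 (coasting upward): v₀ = 33.0 m/s, a = -9.8 m/s².
v = v₀ + at → t = (0 − 33.0) / -9.8 = 3.37 s
v² = v₀² + 2aΔx → Δx = (0² − 33.0²)/(2·-9.8) = 55.6 m

Phase 3 (free fall): v₀ = 0 m/s, a = -9.8 m/s².
Falls 80.3 m from rest: t = √(2·80.3/9.8) = 4.05 s; v = g·t = 39.7 m/s.
Impact speed = 39.7 m/s

39.67 m/s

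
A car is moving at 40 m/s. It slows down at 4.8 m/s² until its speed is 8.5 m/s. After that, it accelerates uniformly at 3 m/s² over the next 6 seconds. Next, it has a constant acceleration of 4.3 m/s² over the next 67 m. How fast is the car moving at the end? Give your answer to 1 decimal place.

Phase 1 (decelerating): v₀ = 40.0 m/s, a = -4.8 m/s².
v = v₀ + at → t = (8.5 − 40.0) / -4.8 = 6.56 s
v² = v₀² + 2aΔx → Δx = (8.5² − 40.0²)/(2·-4.8) = 159 m

Phase 2 (accelerating): v₀ = 8.50 m/s, a = 3 m/s².
v = v₀ + at = 8.50 + (3)(6) = 26.5 m/s
Δx = v₀t + ½at² = 8.50·6 + 0.5·3·6² = 105 m

Phase 3 (accelerating): v₀ = 26.5 m/s, a = 4.3 m/s².
v² = v₀² + 2aΔx = 26.5² + 2·4.3·67 = 1280 → v = 35.8 m/s
t = (v − v₀)/a = (35.8 − 26.5)/4.3 = 2.15 s
Final speed = 35.8 m/s

35.8 m/s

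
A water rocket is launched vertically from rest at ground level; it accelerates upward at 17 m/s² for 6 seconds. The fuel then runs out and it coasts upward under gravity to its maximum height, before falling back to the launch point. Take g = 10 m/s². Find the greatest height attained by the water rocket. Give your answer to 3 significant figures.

Phase 1 (powered ascent): v₀ = 0 m/s, a = 17 m/s².
v = v₀ + at = 0 + (17)(6) = 102 m/s
Δx = v₀t + ½at² = 0·6 + 0.5·17·6² = 306 m

Phase 2 (coasting upward): v₀ = 102 m/s, a = -10 m/s².
v = v₀ + at → t = (0 − 102) / -10 = 10.2 s
v² = v₀² + 2aΔx → Δx = (0² − 102²)/(2·-10) = 520 m
Maximum height = 306 + 520 = 826 m

826 m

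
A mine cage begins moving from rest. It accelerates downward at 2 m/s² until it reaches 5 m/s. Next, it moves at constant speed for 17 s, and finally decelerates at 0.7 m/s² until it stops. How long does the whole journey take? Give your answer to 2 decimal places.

Phase 1 (accelerating): v₀ = 0 m/s, a = 2 m/s².
v = v₀ + at → t = (5 − 0) / 2 = 2.50 s
v² = v₀² + 2aΔx → Δx = (5² − 0²)/(2·2) = 6.25 m

Phase 2 (constant speed): v₀ = 5.00 m/s, a = 0 m/s².
v = v₀ + at = 5.00 + (0)(17) = 5.00 m/s
Δx = v₀t + ½at² = 5.00·17 + 0.5·0·17² = 85.0 m

Phase 3 (decelerating): v₀ = 5.00 m/s, a = -0.7 m/s².
v = v₀ + at → t = (0 − 5.00) / -0.7 = 7.14 s
v² = v₀² + 2aΔx → Δx = (0² − 5.00²)/(2·-0.7) = 17.9 m
Total time = 2.50 + 17.0 + 7.14 = 26.6 s

26.64 s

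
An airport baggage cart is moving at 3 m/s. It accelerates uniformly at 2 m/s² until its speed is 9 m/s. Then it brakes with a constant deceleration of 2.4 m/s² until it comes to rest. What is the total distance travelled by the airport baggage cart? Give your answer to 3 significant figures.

34.9 m

Phase 1 (accelerating): v₀ = 3.00 m/s, a = 2 m/s².
v = v₀ + at → t = (9 − 3.00) / 2 = 3.00 s
v² = v₀² + 2aΔx → Δx = (9² − 3.00²)/(2·2) = 18.0 m

Phase 2 (decelerating): v₀ = 9.00 m/s, a = -2.4 m/s².
v = v₀ + at → t = (0 − 9.00) / -2.4 = 3.75 s
v² = v₀² + 2aΔx → Δx = (0² − 9.00²)/(2·-2.4) = 16.9 m
Total distance = 18.0 + 16.9 = 34.9 m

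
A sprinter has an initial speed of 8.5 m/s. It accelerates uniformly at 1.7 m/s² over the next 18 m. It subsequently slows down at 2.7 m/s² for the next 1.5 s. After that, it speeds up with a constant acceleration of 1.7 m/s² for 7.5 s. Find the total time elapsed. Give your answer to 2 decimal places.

Phase 1 (accelerating): v₀ = 8.50 m/s, a = 1.7 m/s².
v² = v₀² + 2aΔx = 8.50² + 2·1.7·18 = 133 → v = 11.6 m/s
t = (v − v₀)/a = (11.6 − 8.50)/1.7 = 1.80 s

Phase 2 (decelerating): v₀ = 11.6 m/s, a = -2.7 m/s².
v = v₀ + at = 11.6 + (-2.7)(1.5) = 7.50 m/s
Δx = v₀t + ½at² = 11.6·1.5 + 0.5·-2.7·1.5² = 14.3 m

Phase 3 (accelerating): v₀ = 7.50 m/s, a = 1.7 m/s².
v = v₀ + at = 7.50 + (1.7)(7.5) = 20.3 m/s
Δx = v₀t + ½at² = 7.50·7.5 + 0.5·1.7·7.5² = 104 m
Total time = 1.80 + 1.50 + 7.50 = 10.8 s

10.80 s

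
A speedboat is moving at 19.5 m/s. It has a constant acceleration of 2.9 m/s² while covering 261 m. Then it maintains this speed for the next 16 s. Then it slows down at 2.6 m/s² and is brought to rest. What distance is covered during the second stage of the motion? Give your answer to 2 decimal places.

Phase 1 (accelerating): v₀ = 19.5 m/s, a = 2.9 m/s².
v² = v₀² + 2aΔx = 19.5² + 2·2.9·261 = 1890 → v = 43.5 m/s
t = (v − v₀)/a = (43.5 − 19.5)/2.9 = 8.28 s

Phase 2 (constant speed): v₀ = 43.5 m/s, a = 0 m/s².
v = v₀ + at = 43.5 + (0)(16) = 43.5 m/s
Δx = v₀t + ½at² = 43.5·16 + 0.5·0·16² = 696 m
Distance in phase 2 = 696 m

696.33 m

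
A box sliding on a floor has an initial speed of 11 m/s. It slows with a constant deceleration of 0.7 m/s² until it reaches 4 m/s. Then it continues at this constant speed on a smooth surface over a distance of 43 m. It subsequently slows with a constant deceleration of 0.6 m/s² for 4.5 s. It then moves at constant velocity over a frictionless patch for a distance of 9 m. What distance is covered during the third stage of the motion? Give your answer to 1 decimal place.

11.9 m

Phase 1 (decelerating): v₀ = 11.0 m/s, a = -0.7 m/s².
v = v₀ + at → t = (4 − 11.0) / -0.7 = 10.0 s
v² = v₀² + 2aΔx → Δx = (4² − 11.0²)/(2·-0.7) = 75.0 m

Phase 2 (constant speed): v₀ = 4.00 m/s, a = 0 m/s².
Constant speed: t = d/v = 43/4.00 = 10.8 s

Phase 3 (decelerating): v₀ = 4.00 m/s, a = -0.6 m/s².
v = v₀ + at = 4.00 + (-0.6)(4.5) = 1.30 m/s
Δx = v₀t + ½at² = 4.00·4.5 + 0.5·-0.6·4.5² = 11.9 m
Distance in phase 3 = 11.9 m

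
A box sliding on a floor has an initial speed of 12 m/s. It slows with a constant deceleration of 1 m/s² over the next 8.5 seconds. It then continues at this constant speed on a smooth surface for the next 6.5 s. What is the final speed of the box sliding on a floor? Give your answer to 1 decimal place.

Phase 1 (decelerating): v₀ = 12.0 m/s, a = -1 m/s².
v = v₀ + at = 12.0 + (-1)(8.5) = 3.50 m/s
Δx = v₀t + ½at² = 12.0·8.5 + 0.5·-1·8.5² = 65.9 m

Phase 2 (constant speed): v₀ = 3.50 m/s, a = 0 m/s².
v = v₀ + at = 3.50 + (0)(6.5) = 3.50 m/s
Δx = v₀t + ½at² = 3.50·6.5 + 0.5·0·6.5² = 22.8 m
Final speed = 3.50 m/s

3.5 m/s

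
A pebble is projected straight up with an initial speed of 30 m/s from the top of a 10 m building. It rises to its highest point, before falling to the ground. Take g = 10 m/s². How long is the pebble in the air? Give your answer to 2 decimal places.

Phase 1 (rising): v₀ = 30.0 m/s, a = -10 m/s².
v = v₀ + at → t = (0 − 30.0) / -10 = 3.00 s
v² = v₀² + 2aΔx → Δx = (0² − 30.0²)/(2·-10) = 45.0 m

Phase 2 (falling): v₀ = 0 m/s, a = -10 m/s².
Falls 55.0 m from rest: t = √(2·55.0/10) = 3.32 s; v = g·t = 33.2 m/s.
Total time = 3.00 + 3.32 = 6.32 s

6.32 s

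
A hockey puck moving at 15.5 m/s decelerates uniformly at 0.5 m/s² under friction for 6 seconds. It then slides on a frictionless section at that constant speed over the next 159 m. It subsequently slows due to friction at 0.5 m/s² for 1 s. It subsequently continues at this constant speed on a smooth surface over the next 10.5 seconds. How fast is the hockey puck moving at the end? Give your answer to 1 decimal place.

12.0 m/s

Phase 1 (decelerating): v₀ = 15.5 m/s, a = -0.5 m/s².
v = v₀ + at = 15.5 + (-0.5)(6) = 12.5 m/s
Δx = v₀t + ½at² = 15.5·6 + 0.5·-0.5·6² = 84.0 m

Phase 2 (constant speed): v₀ = 12.5 m/s, a = 0 m/s².
Constant speed: t = d/v = 159/12.5 = 12.7 s

Phase 3 (decelerating): v₀ = 12.5 m/s, a = -0.5 m/s².
v = v₀ + at = 12.5 + (-0.5)(1) = 12.0 m/s
Δx = v₀t + ½at² = 12.5·1 + 0.5·-0.5·1² = 12.2 m

Phase 4 (constant speed): v₀ = 12.0 m/s, a = 0 m/s².
v = v₀ + at = 12.0 + (0)(10.5) = 12.0 m/s
Δx = v₀t + ½at² = 12.0·10.5 + 0.5·0·10.5² = 126 m
Final speed = 12.0 m/s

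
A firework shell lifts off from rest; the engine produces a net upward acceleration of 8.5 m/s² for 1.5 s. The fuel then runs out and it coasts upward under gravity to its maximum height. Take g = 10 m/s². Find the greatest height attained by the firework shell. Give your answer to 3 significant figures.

17.7 m

Phase 1 (powered ascent): v₀ = 0 m/s, a = 8.5 m/s².
v = v₀ + at = 0 + (8.5)(1.5) = 12.8 m/s
Δx = v₀t + ½at² = 0·1.5 + 0.5·8.5·1.5² = 9.56 m

Phase 2 (coasting upward): v₀ = 12.8 m/s, a = -10 m/s².
v = v₀ + at → t = (0 − 12.8) / -10 = 1.27 s
v² = v₀² + 2aΔx → Δx = (0² − 12.8²)/(2·-10) = 8.13 m
Maximum height = 9.56 + 8.13 = 17.7 m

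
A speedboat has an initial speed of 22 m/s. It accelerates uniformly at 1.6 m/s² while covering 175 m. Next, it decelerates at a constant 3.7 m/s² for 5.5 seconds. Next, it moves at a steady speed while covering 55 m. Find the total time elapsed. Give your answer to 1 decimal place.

Phase 1 (accelerating): v₀ = 22.0 m/s, a = 1.6 m/s².
v² = v₀² + 2aΔx = 22.0² + 2·1.6·175 = 1040 → v = 32.3 m/s
t = (v − v₀)/a = (32.3 − 22.0)/1.6 = 6.44 s

Phase 2 (decelerating): v₀ = 32.3 m/s, a = -3.7 m/s².
v = v₀ + at = 32.3 + (-3.7)(5.5) = 12.0 m/s
Δx = v₀t + ½at² = 32.3·5.5 + 0.5·-3.7·5.5² = 122 m

Phase 3 (constant speed): v₀ = 12.0 m/s, a = 0 m/s².
Constant speed: t = d/v = 55/12.0 = 4.60 s
Total time = 6.44 + 5.50 + 4.60 = 16.5 s

16.5 s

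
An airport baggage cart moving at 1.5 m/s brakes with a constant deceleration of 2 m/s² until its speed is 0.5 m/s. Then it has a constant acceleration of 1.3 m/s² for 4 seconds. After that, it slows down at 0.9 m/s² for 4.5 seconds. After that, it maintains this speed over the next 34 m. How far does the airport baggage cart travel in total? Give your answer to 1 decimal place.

Phase 1 (decelerating): v₀ = 1.50 m/s, a = -2 m/s².
v = v₀ + at → t = (0.5 − 1.50) / -2 = 0.500 s
v² = v₀² + 2aΔx → Δx = (0.5² − 1.50²)/(2·-2) = 0.500 m

Phase 2 (accelerating): v₀ = 0.500 m/s, a = 1.3 m/s².
v = v₀ + at = 0.500 + (1.3)(4) = 5.70 m/s
Δx = v₀t + ½at² = 0.500·4 + 0.5·1.3·4² = 12.4 m

Phase 3 (decelerating): v₀ = 5.70 m/s, a = -0.9 m/s².
v = v₀ + at = 5.70 + (-0.9)(4.5) = 1.65 m/s
Δx = v₀t + ½at² = 5.70·4.5 + 0.5·-0.9·4.5² = 16.5 m

Phase 4 (constant speed): v₀ = 1.65 m/s, a = 0 m/s².
Constant speed: t = d/v = 34/1.65 = 20.6 s
Total distance = 0.500 + 12.4 + 16.5 + 34.0 = 63.4 m

63.4 m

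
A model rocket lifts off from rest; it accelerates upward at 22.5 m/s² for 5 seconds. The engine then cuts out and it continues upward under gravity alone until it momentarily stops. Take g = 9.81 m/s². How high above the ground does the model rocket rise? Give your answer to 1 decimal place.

926.3 m

Phase 1 (powered ascent): v₀ = 0 m/s, a = 22.5 m/s².
v = v₀ + at = 0 + (22.5)(5) = 112 m/s
Δx = v₀t + ½at² = 0·5 + 0.5·22.5·5² = 281 m

Phase 2 (coasting upward): v₀ = 112 m/s, a = -9.81 m/s².
v = v₀ + at → t = (0 − 112) / -9.81 = 11.5 s
v² = v₀² + 2aΔx → Δx = (0² − 112²)/(2·-9.81) = 645 m
Maximum height = 281 + 645 = 926 m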